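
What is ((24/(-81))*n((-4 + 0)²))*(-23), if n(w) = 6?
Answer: 368/9 ≈ 40.889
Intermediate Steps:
((24/(-81))*n((-4 + 0)²))*(-23) = ((24/(-81))*6)*(-23) = ((24*(-1/81))*6)*(-23) = -8/27*6*(-23) = -16/9*(-23) = 368/9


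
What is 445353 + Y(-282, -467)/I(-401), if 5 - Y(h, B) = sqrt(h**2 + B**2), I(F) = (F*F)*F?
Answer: 28716896308948/64481201 + sqrt(297613)/64481201 ≈ 4.4535e+5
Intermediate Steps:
I(F) = F**3 (I(F) = F**2*F = F**3)
Y(h, B) = 5 - sqrt(B**2 + h**2) (Y(h, B) = 5 - sqrt(h**2 + B**2) = 5 - sqrt(B**2 + h**2))
445353 + Y(-282, -467)/I(-401) = 445353 + (5 - sqrt((-467)**2 + (-282)**2))/((-401)**3) = 445353 + (5 - sqrt(218089 + 79524))/(-64481201) = 445353 + (5 - sqrt(297613))*(-1/64481201) = 445353 + (-5/64481201 + sqrt(297613)/64481201) = 28716896308948/64481201 + sqrt(297613)/64481201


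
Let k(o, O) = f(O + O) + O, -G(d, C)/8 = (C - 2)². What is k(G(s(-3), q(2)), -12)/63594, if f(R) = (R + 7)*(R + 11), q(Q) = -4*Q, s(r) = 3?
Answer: 209/63594 ≈ 0.0032865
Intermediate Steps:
G(d, C) = -8*(-2 + C)² (G(d, C) = -8*(C - 2)² = -8*(-2 + C)²)
f(R) = (7 + R)*(11 + R)
k(o, O) = 77 + 4*O² + 37*O (k(o, O) = (77 + (O + O)² + 18*(O + O)) + O = (77 + (2*O)² + 18*(2*O)) + O = (77 + 4*O² + 36*O) + O = 77 + 4*O² + 37*O)
k(G(s(-3), q(2)), -12)/63594 = (77 + 4*(-12)² + 37*(-12))/63594 = (77 + 4*144 - 444)*(1/63594) = (77 + 576 - 444)*(1/63594) = 209*(1/63594) = 209/63594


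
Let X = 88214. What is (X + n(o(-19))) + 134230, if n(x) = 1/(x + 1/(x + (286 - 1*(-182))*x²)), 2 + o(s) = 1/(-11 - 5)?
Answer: 934095708060/4199249 ≈ 2.2244e+5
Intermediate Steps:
o(s) = -33/16 (o(s) = -2 + 1/(-11 - 5) = -2 + 1/(-16) = -2 - 1/16 = -33/16)
n(x) = 1/(x + 1/(x + 468*x²)) (n(x) = 1/(x + 1/(x + (286 + 182)*x²)) = 1/(x + 1/(x + 468*x²)))
(X + n(o(-19))) + 134230 = (88214 - 33*(1 + 468*(-33/16))/(16*(1 + (-33/16)² + 468*(-33/16)³))) + 134230 = (88214 - 33*(1 - 3861/4)/(16*(1 + 1089/256 + 468*(-35937/4096)))) + 134230 = (88214 - 33/16*(-3857/4)/(1 + 1089/256 - 4204629/1024)) + 134230 = (88214 - 33/16*(-3857/4)/(-4199249/1024)) + 134230 = (88214 - 33/16*(-1024/4199249)*(-3857/4)) + 134230 = (88214 - 2036496/4199249) + 134230 = 370430514790/4199249 + 134230 = 934095708060/4199249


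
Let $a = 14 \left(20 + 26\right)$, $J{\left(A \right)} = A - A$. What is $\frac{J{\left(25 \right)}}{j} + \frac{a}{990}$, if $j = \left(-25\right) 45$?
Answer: $\frac{322}{495} \approx 0.65051$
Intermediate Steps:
$J{\left(A \right)} = 0$
$a = 644$ ($a = 14 \cdot 46 = 644$)
$j = -1125$
$\frac{J{\left(25 \right)}}{j} + \frac{a}{990} = \frac{0}{-1125} + \frac{644}{990} = 0 \left(- \frac{1}{1125}\right) + 644 \cdot \frac{1}{990} = 0 + \frac{322}{495} = \frac{322}{495}$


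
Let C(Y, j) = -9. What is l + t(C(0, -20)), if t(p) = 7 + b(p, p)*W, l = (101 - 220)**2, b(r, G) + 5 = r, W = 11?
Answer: 14014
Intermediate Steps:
b(r, G) = -5 + r
l = 14161 (l = (-119)**2 = 14161)
t(p) = -48 + 11*p (t(p) = 7 + (-5 + p)*11 = 7 + (-55 + 11*p) = -48 + 11*p)
l + t(C(0, -20)) = 14161 + (-48 + 11*(-9)) = 14161 + (-48 - 99) = 14161 - 147 = 14014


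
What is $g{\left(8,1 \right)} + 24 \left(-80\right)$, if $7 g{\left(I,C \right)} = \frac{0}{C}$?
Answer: $-1920$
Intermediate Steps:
$g{\left(I,C \right)} = 0$ ($g{\left(I,C \right)} = \frac{0 \frac{1}{C}}{7} = \frac{1}{7} \cdot 0 = 0$)
$g{\left(8,1 \right)} + 24 \left(-80\right) = 0 + 24 \left(-80\right) = 0 - 1920 = -1920$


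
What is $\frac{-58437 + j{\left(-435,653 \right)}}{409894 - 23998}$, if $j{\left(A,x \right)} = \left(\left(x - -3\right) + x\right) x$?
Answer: $\frac{199085}{96474} \approx 2.0636$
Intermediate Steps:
$j{\left(A,x \right)} = x \left(3 + 2 x\right)$ ($j{\left(A,x \right)} = \left(\left(x + 3\right) + x\right) x = \left(\left(3 + x\right) + x\right) x = \left(3 + 2 x\right) x = x \left(3 + 2 x\right)$)
$\frac{-58437 + j{\left(-435,653 \right)}}{409894 - 23998} = \frac{-58437 + 653 \left(3 + 2 \cdot 653\right)}{409894 - 23998} = \frac{-58437 + 653 \left(3 + 1306\right)}{385896} = \left(-58437 + 653 \cdot 1309\right) \frac{1}{385896} = \left(-58437 + 854777\right) \frac{1}{385896} = 796340 \cdot \frac{1}{385896} = \frac{199085}{96474}$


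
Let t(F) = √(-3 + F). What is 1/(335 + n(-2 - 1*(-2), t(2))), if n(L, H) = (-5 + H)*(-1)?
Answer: 340/115601 + I/115601 ≈ 0.0029412 + 8.6504e-6*I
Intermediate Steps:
n(L, H) = 5 - H
1/(335 + n(-2 - 1*(-2), t(2))) = 1/(335 + (5 - √(-3 + 2))) = 1/(335 + (5 - √(-1))) = 1/(335 + (5 - I)) = 1/(340 - I) = (340 + I)/115601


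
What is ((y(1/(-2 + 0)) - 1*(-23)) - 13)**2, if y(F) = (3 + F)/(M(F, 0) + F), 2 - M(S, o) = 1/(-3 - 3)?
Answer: 529/4 ≈ 132.25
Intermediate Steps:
M(S, o) = 13/6 (M(S, o) = 2 - 1/(-3 - 3) = 2 - 1/(-6) = 2 - 1*(-1/6) = 2 + 1/6 = 13/6)
y(F) = (3 + F)/(13/6 + F)
((y(1/(-2 + 0)) - 1*(-23)) - 13)**2 = ((6*(3 + 1/(-2 + 0))/(13 + 6/(-2 + 0)) - 1*(-23)) - 13)**2 = ((6*(3 + 1/(-2))/(13 + 6/(-2)) + 23) - 13)**2 = ((6*(3 - 1/2)/(13 + 6*(-1/2)) + 23) - 13)**2 = ((6*(5/2)/(13 - 3) + 23) - 13)**2 = ((6*(5/2)/10 + 23) - 13)**2 = ((6*(1/10)*(5/2) + 23) - 13)**2 = ((3/2 + 23) - 13)**2 = (49/2 - 13)**2 = (23/2)**2 = 529/4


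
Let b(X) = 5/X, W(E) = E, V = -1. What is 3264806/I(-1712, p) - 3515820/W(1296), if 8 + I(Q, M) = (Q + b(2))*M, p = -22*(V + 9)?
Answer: -3658168333/1353888 ≈ -2702.0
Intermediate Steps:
p = -176 (p = -22*(-1 + 9) = -22*8 = -176)
I(Q, M) = -8 + M*(5/2 + Q) (I(Q, M) = -8 + (Q + 5/2)*M = -8 + (5/2 + Q)*M = -8 + M*(5/2 + Q))
3264806/I(-1712, p) - 3515820/W(1296) = 3264806/(-8 + (5/2)*(-176) - 176*(-1712)) - 3515820/1296 = 3264806/(-8 - 440 + 301312) - 3515820*1/1296 = 3264806/300864 - 292985/108 = 3264806*(1/300864) - 292985/108 = 1632403/150432 - 292985/108 = -3658168333/1353888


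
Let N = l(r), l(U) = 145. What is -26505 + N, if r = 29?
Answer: -26360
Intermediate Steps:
N = 145
-26505 + N = -26505 + 145 = -26360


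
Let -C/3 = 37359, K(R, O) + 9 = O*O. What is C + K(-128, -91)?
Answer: -103805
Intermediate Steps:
K(R, O) = -9 + O² (K(R, O) = -9 + O*O = -9 + O²)
C = -112077 (C = -3*37359 = -112077)
C + K(-128, -91) = -112077 + (-9 + (-91)²) = -112077 + (-9 + 8281) = -112077 + 8272 = -103805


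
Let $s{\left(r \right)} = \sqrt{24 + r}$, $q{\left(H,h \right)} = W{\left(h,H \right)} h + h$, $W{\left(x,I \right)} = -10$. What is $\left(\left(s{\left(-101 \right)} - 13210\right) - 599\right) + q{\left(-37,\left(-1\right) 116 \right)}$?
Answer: $-12765 + i \sqrt{77} \approx -12765.0 + 8.775 i$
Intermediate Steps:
$q{\left(H,h \right)} = - 9 h$ ($q{\left(H,h \right)} = - 10 h + h = - 9 h$)
$\left(\left(s{\left(-101 \right)} - 13210\right) - 599\right) + q{\left(-37,\left(-1\right) 116 \right)} = \left(\left(\sqrt{24 - 101} - 13210\right) - 599\right) - 9 \left(\left(-1\right) 116\right) = \left(\left(\sqrt{-77} - 13210\right) + \left(-15563 + 14964\right)\right) - -1044 = \left(\left(i \sqrt{77} - 13210\right) - 599\right) + 1044 = \left(\left(-13210 + i \sqrt{77}\right) - 599\right) + 1044 = \left(-13809 + i \sqrt{77}\right) + 1044 = -12765 + i \sqrt{77}$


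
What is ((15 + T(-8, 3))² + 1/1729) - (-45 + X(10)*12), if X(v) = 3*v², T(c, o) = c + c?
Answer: -6144865/1729 ≈ -3554.0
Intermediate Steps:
T(c, o) = 2*c
((15 + T(-8, 3))² + 1/1729) - (-45 + X(10)*12) = ((15 + 2*(-8))² + 1/1729) - (-45 + (3*10²)*12) = ((15 - 16)² + 1/1729) - (-45 + (3*100)*12) = ((-1)² + 1/1729) - (-45 + 300*12) = (1 + 1/1729) - (-45 + 3600) = 1730/1729 - 1*3555 = 1730/1729 - 3555 = -6144865/1729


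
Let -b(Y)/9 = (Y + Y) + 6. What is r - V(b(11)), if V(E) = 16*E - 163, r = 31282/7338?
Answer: 15407096/3669 ≈ 4199.3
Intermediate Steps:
b(Y) = -54 - 18*Y (b(Y) = -9*((Y + Y) + 6) = -9*(2*Y + 6) = -9*(6 + 2*Y) = -54 - 18*Y)
r = 15641/3669 (r = 31282*(1/7338) = 15641/3669 ≈ 4.2630)
V(E) = -163 + 16*E
r - V(b(11)) = 15641/3669 - (-163 + 16*(-54 - 18*11)) = 15641/3669 - (-163 + 16*(-54 - 198)) = 15641/3669 - (-163 + 16*(-252)) = 15641/3669 - (-163 - 4032) = 15641/3669 - 1*(-4195) = 15641/3669 + 4195 = 15407096/3669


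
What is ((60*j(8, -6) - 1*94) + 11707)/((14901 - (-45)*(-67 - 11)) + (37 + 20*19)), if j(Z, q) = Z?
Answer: 4031/3936 ≈ 1.0241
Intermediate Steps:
((60*j(8, -6) - 1*94) + 11707)/((14901 - (-45)*(-67 - 11)) + (37 + 20*19)) = ((60*8 - 1*94) + 11707)/((14901 - (-45)*(-67 - 11)) + (37 + 20*19)) = ((480 - 94) + 11707)/((14901 - (-45)*(-78)) + (37 + 380)) = (386 + 11707)/((14901 - 1*3510) + 417) = 12093/((14901 - 3510) + 417) = 12093/(11391 + 417) = 12093/11808 = 12093*(1/11808) = 4031/3936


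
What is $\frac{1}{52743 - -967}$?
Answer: $\frac{1}{53710} \approx 1.8619 \cdot 10^{-5}$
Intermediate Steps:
$\frac{1}{52743 - -967} = \frac{1}{52743 + \left(-12940 + 13907\right)} = \frac{1}{52743 + 967} = \frac{1}{53710}$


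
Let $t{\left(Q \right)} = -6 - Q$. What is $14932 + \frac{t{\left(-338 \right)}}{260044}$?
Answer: $\frac{970744335}{65011} \approx 14932.0$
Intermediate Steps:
$14932 + \frac{t{\left(-338 \right)}}{260044} = 14932 + \frac{-6 - -338}{260044} = 14932 + \left(-6 + 338\right) \frac{1}{260044} = 14932 + 332 \cdot \frac{1}{260044} = 14932 + \frac{83}{65011} = \frac{970744335}{65011}$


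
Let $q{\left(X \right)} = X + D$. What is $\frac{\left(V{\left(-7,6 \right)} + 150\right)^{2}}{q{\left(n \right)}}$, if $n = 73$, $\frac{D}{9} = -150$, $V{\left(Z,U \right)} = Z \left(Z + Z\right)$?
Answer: $- \frac{61504}{1277} \approx -48.163$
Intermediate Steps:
$V{\left(Z,U \right)} = 2 Z^{2}$ ($V{\left(Z,U \right)} = Z 2 Z = 2 Z^{2}$)
$D = -1350$ ($D = 9 \left(-150\right) = -1350$)
$q{\left(X \right)} = -1350 + X$ ($q{\left(X \right)} = X - 1350 = -1350 + X$)
$\frac{\left(V{\left(-7,6 \right)} + 150\right)^{2}}{q{\left(n \right)}} = \frac{\left(2 \left(-7\right)^{2} + 150\right)^{2}}{-1350 + 73} = \frac{\left(2 \cdot 49 + 150\right)^{2}}{-1277} = \left(98 + 150\right)^{2} \left(- \frac{1}{1277}\right) = 248^{2} \left(- \frac{1}{1277}\right) = 61504 \left(- \frac{1}{1277}\right) = - \frac{61504}{1277}$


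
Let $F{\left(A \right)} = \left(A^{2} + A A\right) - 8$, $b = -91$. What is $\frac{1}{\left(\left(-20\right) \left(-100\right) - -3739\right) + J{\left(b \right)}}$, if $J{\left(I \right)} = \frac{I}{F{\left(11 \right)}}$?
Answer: $\frac{18}{103295} \approx 0.00017426$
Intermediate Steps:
$F{\left(A \right)} = -8 + 2 A^{2}$ ($F{\left(A \right)} = \left(A^{2} + A^{2}\right) - 8 = 2 A^{2} - 8 = -8 + 2 A^{2}$)
$J{\left(I \right)} = \frac{I}{234}$ ($J{\left(I \right)} = \frac{I}{-8 + 2 \cdot 11^{2}} = \frac{I}{-8 + 2 \cdot 121} = \frac{I}{-8 + 242} = \frac{I}{234}$)
$\frac{1}{\left(\left(-20\right) \left(-100\right) - -3739\right) + J{\left(b \right)}} = \frac{1}{\left(\left(-20\right) \left(-100\right) - -3739\right) + \frac{1}{234} \left(-91\right)} = \frac{1}{\left(2000 + 3739\right) - \frac{7}{18}} = \frac{1}{5739 - \frac{7}{18}} = \frac{1}{\frac{103295}{18}} = \frac{18}{103295}$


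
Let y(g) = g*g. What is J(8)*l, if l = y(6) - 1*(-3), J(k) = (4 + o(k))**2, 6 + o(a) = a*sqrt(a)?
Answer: 20124 - 2496*sqrt(2) ≈ 16594.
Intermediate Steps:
y(g) = g**2
o(a) = -6 + a**(3/2) (o(a) = -6 + a*sqrt(a) = -6 + a**(3/2))
J(k) = (-2 + k**(3/2))**2 (J(k) = (4 + (-6 + k**(3/2)))**2 = (-2 + k**(3/2))**2)
l = 39 (l = 6**2 - 1*(-3) = 36 + 3 = 39)
J(8)*l = (-2 + 8**(3/2))**2*39 = (-2 + 16*sqrt(2))**2*39 = 39*(-2 + 16*sqrt(2))**2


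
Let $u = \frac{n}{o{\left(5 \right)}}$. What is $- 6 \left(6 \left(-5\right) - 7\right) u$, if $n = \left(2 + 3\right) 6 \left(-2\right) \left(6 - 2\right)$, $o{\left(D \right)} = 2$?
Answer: $-26640$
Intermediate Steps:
$n = -240$ ($n = 5 \left(-12\right) 4 = \left(-60\right) 4 = -240$)
$u = -120$ ($u = - \frac{240}{2} = \left(-240\right) \frac{1}{2} = -120$)
$- 6 \left(6 \left(-5\right) - 7\right) u = - 6 \left(6 \left(-5\right) - 7\right) \left(-120\right) = - 6 \left(-30 - 7\right) \left(-120\right) = \left(-6\right) \left(-37\right) \left(-120\right) = 222 \left(-120\right) = -26640$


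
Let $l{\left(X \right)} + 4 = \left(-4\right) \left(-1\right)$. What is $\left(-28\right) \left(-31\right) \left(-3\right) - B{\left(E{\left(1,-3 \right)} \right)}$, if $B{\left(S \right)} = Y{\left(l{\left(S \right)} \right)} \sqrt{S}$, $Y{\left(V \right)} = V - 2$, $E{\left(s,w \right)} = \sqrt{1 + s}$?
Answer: $-2604 + 2 \sqrt[4]{2} \approx -2601.6$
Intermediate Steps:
$l{\left(X \right)} = 0$ ($l{\left(X \right)} = -4 - -4 = -4 + 4 = 0$)
$Y{\left(V \right)} = -2 + V$ ($Y{\left(V \right)} = V - 2 = -2 + V$)
$B{\left(S \right)} = - 2 \sqrt{S}$ ($B{\left(S \right)} = \left(-2 + 0\right) \sqrt{S} = - 2 \sqrt{S}$)
$\left(-28\right) \left(-31\right) \left(-3\right) - B{\left(E{\left(1,-3 \right)} \right)} = \left(-28\right) \left(-31\right) \left(-3\right) - - 2 \sqrt{\sqrt{1 + 1}} = 868 \left(-3\right) - - 2 \sqrt{\sqrt{2}} = -2604 - - 2 \sqrt[4]{2} = -2604 + 2 \sqrt[4]{2}$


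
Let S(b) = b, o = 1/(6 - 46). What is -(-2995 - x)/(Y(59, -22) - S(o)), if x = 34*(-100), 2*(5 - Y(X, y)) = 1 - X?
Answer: -16200/1361 ≈ -11.903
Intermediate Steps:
o = -1/40 (o = 1/(-40) = -1/40 ≈ -0.025000)
Y(X, y) = 9/2 + X/2 (Y(X, y) = 5 - (1 - X)/2 = 5 + (-½ + X/2) = 9/2 + X/2)
x = -3400
-(-2995 - x)/(Y(59, -22) - S(o)) = -(-2995 - 1*(-3400))/((9/2 + (½)*59) - 1*(-1/40)) = -(-2995 + 3400)/((9/2 + 59/2) + 1/40) = -405/(34 + 1/40) = -405/1361/40 = -405*40/1361 = -1*16200/1361 = -16200/1361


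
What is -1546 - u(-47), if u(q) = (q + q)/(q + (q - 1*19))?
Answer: -174792/113 ≈ -1546.8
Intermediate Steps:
u(q) = 2*q/(-19 + 2*q) (u(q) = (2*q)/(q + (q - 19)) = (2*q)/(q + (-19 + q)) = (2*q)/(-19 + 2*q) = 2*q/(-19 + 2*q))
-1546 - u(-47) = -1546 - 2*(-47)/(-19 + 2*(-47)) = -1546 - 2*(-47)/(-19 - 94) = -1546 - 2*(-47)/(-113) = -1546 - 2*(-47)*(-1)/113 = -1546 - 1*94/113 = -1546 - 94/113 = -174792/113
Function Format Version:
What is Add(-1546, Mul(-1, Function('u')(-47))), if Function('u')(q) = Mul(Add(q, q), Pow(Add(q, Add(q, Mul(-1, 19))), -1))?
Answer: Rational(-174792, 113) ≈ -1546.8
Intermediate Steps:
Function('u')(q) = Mul(2, q, Pow(Add(-19, Mul(2, q)), -1)) (Function('u')(q) = Mul(Mul(2, q), Pow(Add(q, Add(q, -19)), -1)) = Mul(Mul(2, q), Pow(Add(q, Add(-19, q)), -1)) = Mul(Mul(2, q), Pow(Add(-19, Mul(2, q)), -1)) = Mul(2, q, Pow(Add(-19, Mul(2, q)), -1)))
Add(-1546, Mul(-1, Function('u')(-47))) = Add(-1546, Mul(-1, Mul(2, -47, Pow(Add(-19, Mul(2, -47)), -1)))) = Add(-1546, Mul(-1, Mul(2, -47, Pow(Add(-19, -94), -1)))) = Add(-1546, Mul(-1, Mul(2, -47, Pow(-113, -1)))) = Add(-1546, Mul(-1, Mul(2, -47, Rational(-1, 113)))) = Add(-1546, Mul(-1, Rational(94, 113))) = Add(-1546, Rational(-94, 113)) = Rational(-174792, 113)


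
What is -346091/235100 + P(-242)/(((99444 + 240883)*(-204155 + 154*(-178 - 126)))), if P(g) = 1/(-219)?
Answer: -6473726792276529193/4397609787207027300 ≈ -1.4721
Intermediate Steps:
P(g) = -1/219
-346091/235100 + P(-242)/(((99444 + 240883)*(-204155 + 154*(-178 - 126)))) = -346091/235100 - 1/((-204155 + 154*(-178 - 126))*(99444 + 240883))/219 = -346091*1/235100 - 1/(340327*(-204155 + 154*(-304)))/219 = -346091/235100 - 1/(340327*(-204155 - 46816))/219 = -346091/235100 - 1/(219*(340327*(-250971))) = -346091/235100 - 1/219/(-85412207517) = -346091/235100 - 1/219*(-1/85412207517) = -346091/235100 + 1/18705273446223 = -6473726792276529193/4397609787207027300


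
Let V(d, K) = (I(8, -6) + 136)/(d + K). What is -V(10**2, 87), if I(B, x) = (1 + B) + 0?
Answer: -145/187 ≈ -0.77540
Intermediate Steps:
I(B, x) = 1 + B
V(d, K) = 145/(K + d) (V(d, K) = ((1 + 8) + 136)/(d + K) = (9 + 136)/(K + d) = 145/(K + d))
-V(10**2, 87) = -145/(87 + 10**2) = -145/(87 + 100) = -145/187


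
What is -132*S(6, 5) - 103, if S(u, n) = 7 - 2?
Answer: -763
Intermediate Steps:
S(u, n) = 5
-132*S(6, 5) - 103 = -132*5 - 103 = -660 - 103 = -763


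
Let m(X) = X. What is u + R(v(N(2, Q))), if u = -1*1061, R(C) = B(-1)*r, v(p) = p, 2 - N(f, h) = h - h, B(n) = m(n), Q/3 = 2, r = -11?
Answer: -1050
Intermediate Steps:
Q = 6 (Q = 3*2 = 6)
B(n) = n
N(f, h) = 2 (N(f, h) = 2 - (h - h) = 2 - 1*0 = 2 + 0 = 2)
R(C) = 11 (R(C) = -1*(-11) = 11)
u = -1061
u + R(v(N(2, Q))) = -1061 + 11 = -1050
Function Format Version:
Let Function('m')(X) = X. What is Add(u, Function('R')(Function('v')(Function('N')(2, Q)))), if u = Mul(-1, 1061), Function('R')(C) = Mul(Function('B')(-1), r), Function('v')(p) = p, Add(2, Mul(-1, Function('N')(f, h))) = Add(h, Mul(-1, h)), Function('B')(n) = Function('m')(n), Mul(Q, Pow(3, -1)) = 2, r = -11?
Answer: -1050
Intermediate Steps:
Q = 6 (Q = Mul(3, 2) = 6)
Function('B')(n) = n
Function('N')(f, h) = 2 (Function('N')(f, h) = Add(2, Mul(-1, Add(h, Mul(-1, h)))) = Add(2, Mul(-1, 0)) = Add(2, 0) = 2)
Function('R')(C) = 11 (Function('R')(C) = Mul(-1, -11) = 11)
u = -1061
Add(u, Function('R')(Function('v')(Function('N')(2, Q)))) = Add(-1061, 11) = -1050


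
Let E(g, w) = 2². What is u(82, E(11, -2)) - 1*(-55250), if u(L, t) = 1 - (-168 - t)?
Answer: 55423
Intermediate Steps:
E(g, w) = 4
u(L, t) = 169 + t (u(L, t) = 1 + (168 + t) = 169 + t)
u(82, E(11, -2)) - 1*(-55250) = (169 + 4) - 1*(-55250) = 173 + 55250 = 55423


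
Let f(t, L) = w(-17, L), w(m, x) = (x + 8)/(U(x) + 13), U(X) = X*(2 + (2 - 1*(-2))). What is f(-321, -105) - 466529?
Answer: -287848296/617 ≈ -4.6653e+5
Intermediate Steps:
U(X) = 6*X (U(X) = X*(2 + (2 + 2)) = X*(2 + 4) = X*6 = 6*X)
w(m, x) = (8 + x)/(13 + 6*x) (w(m, x) = (x + 8)/(6*x + 13) = (8 + x)/(13 + 6*x))
f(t, L) = (8 + L)/(13 + 6*L)
f(-321, -105) - 466529 = (8 - 105)/(13 + 6*(-105)) - 466529 = -97/(13 - 630) - 466529 = -97/(-617) - 466529 = -1/617*(-97) - 466529 = 97/617 - 466529 = -287848296/617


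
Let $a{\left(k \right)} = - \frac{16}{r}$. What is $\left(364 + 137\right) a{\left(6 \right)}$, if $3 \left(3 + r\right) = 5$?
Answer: $6012$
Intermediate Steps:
$r = - \frac{4}{3}$ ($r = -3 + \frac{1}{3} \cdot 5 = -3 + \frac{5}{3} = - \frac{4}{3} \approx -1.3333$)
$a{\left(k \right)} = 12$ ($a{\left(k \right)} = - \frac{16}{- \frac{4}{3}} = \left(-16\right) \left(- \frac{3}{4}\right) = 12$)
$\left(364 + 137\right) a{\left(6 \right)} = \left(364 + 137\right) 12 = 501 \cdot 12 = 6012$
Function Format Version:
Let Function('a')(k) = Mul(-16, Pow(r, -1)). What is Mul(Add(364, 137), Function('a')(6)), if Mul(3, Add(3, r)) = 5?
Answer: 6012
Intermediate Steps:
r = Rational(-4, 3) (r = Add(-3, Mul(Rational(1, 3), 5)) = Add(-3, Rational(5, 3)) = Rational(-4, 3) ≈ -1.3333)
Function('a')(k) = 12 (Function('a')(k) = Mul(-16, Pow(Rational(-4, 3), -1)) = Mul(-16, Rational(-3, 4)) = 12)
Mul(Add(364, 137), Function('a')(6)) = Mul(Add(364, 137), 12) = Mul(501, 12) = 6012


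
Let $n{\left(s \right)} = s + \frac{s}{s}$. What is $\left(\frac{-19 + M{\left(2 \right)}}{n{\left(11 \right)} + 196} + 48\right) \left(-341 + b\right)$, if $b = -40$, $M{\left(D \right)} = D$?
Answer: $- \frac{3797427}{208} \approx -18257.0$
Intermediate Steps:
$n{\left(s \right)} = 1 + s$ ($n{\left(s \right)} = s + 1 = 1 + s$)
$\left(\frac{-19 + M{\left(2 \right)}}{n{\left(11 \right)} + 196} + 48\right) \left(-341 + b\right) = \left(\frac{-19 + 2}{\left(1 + 11\right) + 196} + 48\right) \left(-341 - 40\right) = \left(- \frac{17}{12 + 196} + 48\right) \left(-381\right) = \left(- \frac{17}{208} + 48\right) \left(-381\right) = \frac{9967}{208} \left(-381\right) = - \frac{3797427}{208}$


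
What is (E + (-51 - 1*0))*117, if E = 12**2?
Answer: 10881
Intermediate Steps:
E = 144
(E + (-51 - 1*0))*117 = (144 + (-51 - 1*0))*117 = (144 + (-51 + 0))*117 = (144 - 51)*117 = 93*117 = 10881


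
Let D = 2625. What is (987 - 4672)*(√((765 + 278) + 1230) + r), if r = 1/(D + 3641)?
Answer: -3685/6266 - 3685*√2273 ≈ -1.7569e+5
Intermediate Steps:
r = 1/6266 (r = 1/(2625 + 3641) = 1/6266 ≈ 0.00015959)
(987 - 4672)*(√((765 + 278) + 1230) + r) = (987 - 4672)*(√((765 + 278) + 1230) + 1/6266) = -3685*(√(1043 + 1230) + 1/6266) = -3685*(√2273 + 1/6266) = -3685*(1/6266 + √2273) = -3685/6266 - 3685*√2273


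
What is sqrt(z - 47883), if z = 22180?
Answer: I*sqrt(25703) ≈ 160.32*I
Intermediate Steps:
sqrt(z - 47883) = sqrt(22180 - 47883) = sqrt(-25703) = I*sqrt(25703)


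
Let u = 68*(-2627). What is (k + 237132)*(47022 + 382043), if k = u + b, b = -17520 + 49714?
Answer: 38911904850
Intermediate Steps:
u = -178636
b = 32194
k = -146442 (k = -178636 + 32194 = -146442)
(k + 237132)*(47022 + 382043) = (-146442 + 237132)*(47022 + 382043) = 90690*429065 = 38911904850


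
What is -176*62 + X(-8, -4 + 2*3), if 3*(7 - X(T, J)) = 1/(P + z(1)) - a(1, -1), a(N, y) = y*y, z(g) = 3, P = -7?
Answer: -130855/12 ≈ -10905.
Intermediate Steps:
a(N, y) = y²
X(T, J) = 89/12 (X(T, J) = 7 - (1/(-7 + 3) - 1*(-1)²)/3 = 7 - (1/(-4) - 1*1)/3 = 7 - (-¼ - 1)/3 = 7 - ⅓*(-5/4) = 7 + 5/12 = 89/12)
-176*62 + X(-8, -4 + 2*3) = -176*62 + 89/12 = -10912 + 89/12 = -130855/12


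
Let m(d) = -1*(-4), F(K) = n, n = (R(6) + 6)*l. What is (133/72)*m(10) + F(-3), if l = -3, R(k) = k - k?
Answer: -191/18 ≈ -10.611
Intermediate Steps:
R(k) = 0
n = -18 (n = (0 + 6)*(-3) = 6*(-3) = -18)
F(K) = -18
m(d) = 4
(133/72)*m(10) + F(-3) = (133/72)*4 - 18 = 133/18 - 18 = -191/18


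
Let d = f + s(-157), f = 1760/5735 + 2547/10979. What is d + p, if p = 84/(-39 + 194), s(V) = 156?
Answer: 9890524957/62964565 ≈ 157.08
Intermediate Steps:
f = 6786017/12592913 (f = 1760*(1/5735) + 2547*(1/10979) = 352/1147 + 2547/10979 = 6786017/12592913 ≈ 0.53888)
d = 1971280445/12592913 (d = 6786017/12592913 + 156 = 1971280445/12592913 ≈ 156.54)
p = 84/155 ≈ 0.54194
d + p = 1971280445/12592913 + 84/155 = 9890524957/62964565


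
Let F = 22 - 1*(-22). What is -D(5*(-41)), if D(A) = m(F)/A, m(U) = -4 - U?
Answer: -48/205 ≈ -0.23415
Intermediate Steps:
F = 44 (F = 22 + 22 = 44)
D(A) = -48/A (D(A) = (-4 - 1*44)/A = (-4 - 44)/A = -48/A)
-D(5*(-41)) = -(-48)/(5*(-41)) = -(-48)/(-205) = -(-48)*(-1)/205 = -1*48/205 = -48/205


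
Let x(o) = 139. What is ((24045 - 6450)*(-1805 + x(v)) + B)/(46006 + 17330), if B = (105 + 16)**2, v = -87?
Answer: -29298629/63336 ≈ -462.59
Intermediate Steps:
B = 14641 (B = 121**2 = 14641)
((24045 - 6450)*(-1805 + x(v)) + B)/(46006 + 17330) = ((24045 - 6450)*(-1805 + 139) + 14641)/(46006 + 17330) = (17595*(-1666) + 14641)/63336 = (-29313270 + 14641)*(1/63336) = -29298629*1/63336 = -29298629/63336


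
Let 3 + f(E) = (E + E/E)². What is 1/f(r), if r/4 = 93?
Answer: 1/139126 ≈ 7.1877e-6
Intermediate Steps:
r = 372 (r = 4*93 = 372)
f(E) = -3 + (1 + E)² (f(E) = -3 + (E + E/E)² = -3 + (E + 1)² = -3 + (1 + E)²)
1/f(r) = 1/(-3 + (1 + 372)²) = 1/(-3 + 373²) = 1/(-3 + 139129) = 1/139126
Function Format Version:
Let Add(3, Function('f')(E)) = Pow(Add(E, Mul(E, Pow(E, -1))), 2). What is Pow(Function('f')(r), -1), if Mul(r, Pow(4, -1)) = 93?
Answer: Rational(1, 139126) ≈ 7.1877e-6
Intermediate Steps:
r = 372 (r = Mul(4, 93) = 372)
Function('f')(E) = Add(-3, Pow(Add(1, E), 2)) (Function('f')(E) = Add(-3, Pow(Add(E, Mul(E, Pow(E, -1))), 2)) = Add(-3, Pow(Add(E, 1), 2)) = Add(-3, Pow(Add(1, E), 2)))
Pow(Function('f')(r), -1) = Pow(Add(-3, Pow(Add(1, 372), 2)), -1) = Pow(Add(-3, Pow(373, 2)), -1) = Pow(Add(-3, 139129), -1) = Pow(139126, -1) = Rational(1, 139126)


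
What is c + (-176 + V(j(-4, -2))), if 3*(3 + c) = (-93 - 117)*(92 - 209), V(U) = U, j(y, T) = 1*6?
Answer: 8017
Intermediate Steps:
j(y, T) = 6
c = 8187 (c = -3 + ((-93 - 117)*(92 - 209))/3 = -3 + (-210*(-117))/3 = -3 + (⅓)*24570 = -3 + 8190 = 8187)
c + (-176 + V(j(-4, -2))) = 8187 + (-176 + 6) = 8187 - 170 = 8017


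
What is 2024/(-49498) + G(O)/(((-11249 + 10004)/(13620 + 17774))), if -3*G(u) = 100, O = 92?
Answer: 15538646156/18487503 ≈ 840.49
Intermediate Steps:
G(u) = -100/3 (G(u) = -⅓*100 = -100/3)
2024/(-49498) + G(O)/(((-11249 + 10004)/(13620 + 17774))) = 2024/(-49498) - 100*(13620 + 17774)/(-11249 + 10004)/3 = 2024*(-1/49498) - 100/(3*((-1245/31394))) = -1012/24749 - 100/(3*((-1245*1/31394))) = -1012/24749 - 100/(3*(-1245/31394)) = -1012/24749 - 100/3*(-31394/1245) = -1012/24749 + 627880/747 = 15538646156/18487503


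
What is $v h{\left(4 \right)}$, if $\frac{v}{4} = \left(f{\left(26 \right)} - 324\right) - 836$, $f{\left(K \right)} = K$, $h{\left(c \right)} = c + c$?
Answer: $-36288$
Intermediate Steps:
$h{\left(c \right)} = 2 c$
$v = -4536$ ($v = 4 \left(\left(26 - 324\right) - 836\right) = 4 \left(-298 - 836\right) = 4 \left(-1134\right) = -4536$)
$v h{\left(4 \right)} = - 4536 \cdot 2 \cdot 4 = \left(-4536\right) 8 = -36288$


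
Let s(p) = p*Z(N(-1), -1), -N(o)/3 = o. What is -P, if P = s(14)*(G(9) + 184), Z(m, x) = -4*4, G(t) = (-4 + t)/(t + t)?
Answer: 371504/9 ≈ 41278.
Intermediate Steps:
G(t) = (-4 + t)/(2*t) (G(t) = (-4 + t)/((2*t)) = (-4 + t)*(1/(2*t)) = (-4 + t)/(2*t))
N(o) = -3*o
Z(m, x) = -16
s(p) = -16*p (s(p) = p*(-16) = -16*p)
P = -371504/9 (P = (-16*14)*((1/2)*(-4 + 9)/9 + 184) = -224*((1/2)*(1/9)*5 + 184) = -224*(5/18 + 184) = -224*3317/18 = -371504/9 ≈ -41278.)
-P = -1*(-371504/9) = 371504/9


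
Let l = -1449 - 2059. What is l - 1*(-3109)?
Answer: -399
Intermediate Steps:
l = -3508
l - 1*(-3109) = -3508 - 1*(-3109) = -3508 + 3109 = -399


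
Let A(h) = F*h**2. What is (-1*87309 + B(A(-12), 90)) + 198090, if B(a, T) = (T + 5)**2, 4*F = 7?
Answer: 119806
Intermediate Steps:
F = 7/4 (F = (1/4)*7 = 7/4 ≈ 1.7500)
A(h) = 7*h**2/4
B(a, T) = (5 + T)**2
(-1*87309 + B(A(-12), 90)) + 198090 = (-1*87309 + (5 + 90)**2) + 198090 = (-87309 + 95**2) + 198090 = (-87309 + 9025) + 198090 = -78284 + 198090 = 119806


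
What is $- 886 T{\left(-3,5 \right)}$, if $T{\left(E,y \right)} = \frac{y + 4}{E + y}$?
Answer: $-3987$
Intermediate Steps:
$T{\left(E,y \right)} = \frac{4 + y}{E + y}$
$- 886 T{\left(-3,5 \right)} = - 886 \frac{4 + 5}{-3 + 5} = - 886 \cdot \frac{1}{2} \cdot 9 = \left(-886\right) \frac{9}{2} = -3987$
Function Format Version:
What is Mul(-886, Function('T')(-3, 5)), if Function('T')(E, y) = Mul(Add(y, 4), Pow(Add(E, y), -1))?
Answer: -3987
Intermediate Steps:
Function('T')(E, y) = Mul(Pow(Add(E, y), -1), Add(4, y)) (Function('T')(E, y) = Mul(Add(4, y), Pow(Add(E, y), -1)) = Mul(Pow(Add(E, y), -1), Add(4, y)))
Mul(-886, Function('T')(-3, 5)) = Mul(-886, Mul(Pow(Add(-3, 5), -1), Add(4, 5))) = Mul(-886, Mul(Pow(2, -1), 9)) = Mul(-886, Mul(Rational(1, 2), 9)) = Mul(-886, Rational(9, 2)) = -3987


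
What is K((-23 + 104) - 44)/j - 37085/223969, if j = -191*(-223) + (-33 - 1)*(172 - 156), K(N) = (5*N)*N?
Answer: -26319360/9417672481 ≈ -0.0027947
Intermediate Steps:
K(N) = 5*N²
j = 42049 (j = 42593 - 34*16 = 42593 - 544 = 42049)
K((-23 + 104) - 44)/j - 37085/223969 = (5*((-23 + 104) - 44)²)/42049 - 37085/223969 = (5*(81 - 44)²)*(1/42049) - 37085*1/223969 = (5*37²)*(1/42049) - 37085/223969 = (5*1369)*(1/42049) - 37085/223969 = 6845*(1/42049) - 37085/223969 = 6845/42049 - 37085/223969 = -26319360/9417672481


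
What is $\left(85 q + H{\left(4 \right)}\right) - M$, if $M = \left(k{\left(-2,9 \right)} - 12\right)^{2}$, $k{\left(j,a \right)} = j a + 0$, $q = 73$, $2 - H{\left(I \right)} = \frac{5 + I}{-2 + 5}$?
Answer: $5304$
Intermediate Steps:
$H{\left(I \right)} = \frac{1}{3} - \frac{I}{3}$ ($H{\left(I \right)} = 2 - \frac{5 + I}{-2 + 5} = 2 - \frac{5 + I}{3} = 2 - \left(5 + I\right) \frac{1}{3} = 2 - \left(\frac{5}{3} + \frac{I}{3}\right) = \frac{1}{3} - \frac{I}{3}$)
$k{\left(j,a \right)} = a j$ ($k{\left(j,a \right)} = a j + 0 = a j$)
$M = 900$ ($M = \left(9 \left(-2\right) - 12\right)^{2} = \left(-18 - 12\right)^{2} = \left(-30\right)^{2} = 900$)
$\left(85 q + H{\left(4 \right)}\right) - M = \left(85 \cdot 73 + \left(\frac{1}{3} - \frac{4}{3}\right)\right) - 900 = \left(6205 + \left(\frac{1}{3} - \frac{4}{3}\right)\right) - 900 = \left(6205 - 1\right) - 900 = 6204 - 900 = 5304$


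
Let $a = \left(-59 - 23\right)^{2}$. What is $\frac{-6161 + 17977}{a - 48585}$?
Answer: $- \frac{11816}{41861} \approx -0.28227$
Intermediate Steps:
$a = 6724$ ($a = \left(-82\right)^{2} = 6724$)
$\frac{-6161 + 17977}{a - 48585} = \frac{-6161 + 17977}{6724 - 48585} = \frac{11816}{-41861} = 11816 \left(- \frac{1}{41861}\right) = - \frac{11816}{41861}$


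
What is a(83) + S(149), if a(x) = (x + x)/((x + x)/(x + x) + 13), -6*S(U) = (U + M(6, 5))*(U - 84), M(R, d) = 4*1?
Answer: -23039/14 ≈ -1645.6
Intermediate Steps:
M(R, d) = 4
S(U) = -(-84 + U)*(4 + U)/6 (S(U) = -(U + 4)*(U - 84)/6 = -(4 + U)*(-84 + U)/6 = -(-84 + U)*(4 + U)/6)
a(x) = x/7 (a(x) = (2*x)/((2*x)/((2*x)) + 13) = (2*x)/((2*x)*(1/(2*x)) + 13) = (2*x)/(1 + 13) = (2*x)/14 = (2*x)*(1/14) = x/7)
a(83) + S(149) = (⅐)*83 + (56 - ⅙*149² + (40/3)*149) = 83/7 + (56 - ⅙*22201 + 5960/3) = 83/7 + (56 - 22201/6 + 5960/3) = 83/7 - 3315/2 = -23039/14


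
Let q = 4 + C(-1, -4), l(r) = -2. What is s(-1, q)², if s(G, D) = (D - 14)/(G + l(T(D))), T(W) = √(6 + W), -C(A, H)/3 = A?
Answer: 49/9 ≈ 5.4444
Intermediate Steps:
C(A, H) = -3*A
q = 7 (q = 4 - 3*(-1) = 4 + 3 = 7)
s(G, D) = (-14 + D)/(-2 + G) (s(G, D) = (D - 14)/(G - 2) = (-14 + D)/(-2 + G))
s(-1, q)² = ((-14 + 7)/(-2 - 1))² = (-7/(-3))² = (-⅓*(-7))² = (7/3)² = 49/9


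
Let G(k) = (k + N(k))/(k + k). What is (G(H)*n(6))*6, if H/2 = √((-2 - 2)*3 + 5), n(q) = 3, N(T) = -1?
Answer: 9 + 9*I*√7/14 ≈ 9.0 + 1.7008*I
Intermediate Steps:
H = 2*I*√7 (H = 2*√((-2 - 2)*3 + 5) = 2*√(-4*3 + 5) = 2*√(-12 + 5) = 2*√(-7) = 2*(I*√7) = 2*I*√7 ≈ 5.2915*I)
G(k) = (-1 + k)/(2*k) (G(k) = (k - 1)/(k + k) = (-1 + k)/((2*k)) = (-1 + k)*(1/(2*k)) = (-1 + k)/(2*k))
(G(H)*n(6))*6 = (((-1 + 2*I*√7)/(2*((2*I*√7))))*3)*6 = (((-I*√7/14)*(-1 + 2*I*√7)/2)*3)*6 = (-I*√7*(-1 + 2*I*√7)/28*3)*6 = -3*I*√7*(-1 + 2*I*√7)/28*6 = -9*I*√7*(-1 + 2*I*√7)/14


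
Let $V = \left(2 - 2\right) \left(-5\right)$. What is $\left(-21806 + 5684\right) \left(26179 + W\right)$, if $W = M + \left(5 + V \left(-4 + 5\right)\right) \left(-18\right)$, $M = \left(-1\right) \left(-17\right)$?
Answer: $-420880932$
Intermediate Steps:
$M = 17$
$V = 0$ ($V = 0 \left(-5\right) = 0$)
$W = -73$ ($W = 17 + \left(5 + 0 \left(-4 + 5\right)\right) \left(-18\right) = 17 + \left(5 + 0 \cdot 1\right) \left(-18\right) = 17 + \left(5 + 0\right) \left(-18\right) = 17 + 5 \left(-18\right) = 17 - 90 = -73$)
$\left(-21806 + 5684\right) \left(26179 + W\right) = \left(-21806 + 5684\right) \left(26179 - 73\right) = \left(-16122\right) 26106 = -420880932$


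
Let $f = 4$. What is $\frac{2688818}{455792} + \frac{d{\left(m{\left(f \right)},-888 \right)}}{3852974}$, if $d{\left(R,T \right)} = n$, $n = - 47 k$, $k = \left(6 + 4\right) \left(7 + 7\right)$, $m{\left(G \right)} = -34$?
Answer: $\frac{2589236683343}{439038681352} \approx 5.8975$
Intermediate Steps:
$k = 140$ ($k = 10 \cdot 14 = 140$)
$n = -6580$ ($n = \left(-47\right) 140 = -6580$)
$d{\left(R,T \right)} = -6580$
$\frac{2688818}{455792} + \frac{d{\left(m{\left(f \right)},-888 \right)}}{3852974} = \frac{2688818}{455792} - \frac{6580}{3852974} = 2688818 \cdot \frac{1}{455792} - \frac{3290}{1926487} = \frac{1344409}{227896} - \frac{3290}{1926487} = \frac{2589236683343}{439038681352}$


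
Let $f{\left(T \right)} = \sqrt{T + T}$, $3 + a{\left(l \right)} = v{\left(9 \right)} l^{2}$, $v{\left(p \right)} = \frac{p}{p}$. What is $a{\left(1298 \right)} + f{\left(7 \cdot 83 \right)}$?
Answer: $1684801 + \sqrt{1162} \approx 1.6848 \cdot 10^{6}$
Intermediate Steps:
$v{\left(p \right)} = 1$
$a{\left(l \right)} = -3 + l^{2}$ ($a{\left(l \right)} = -3 + 1 l^{2} = -3 + l^{2}$)
$f{\left(T \right)} = \sqrt{2} \sqrt{T}$ ($f{\left(T \right)} = \sqrt{2 T} = \sqrt{2} \sqrt{T}$)
$a{\left(1298 \right)} + f{\left(7 \cdot 83 \right)} = \left(-3 + 1298^{2}\right) + \sqrt{2} \sqrt{7 \cdot 83} = \left(-3 + 1684804\right) + \sqrt{2} \sqrt{581} = 1684801 + \sqrt{1162}$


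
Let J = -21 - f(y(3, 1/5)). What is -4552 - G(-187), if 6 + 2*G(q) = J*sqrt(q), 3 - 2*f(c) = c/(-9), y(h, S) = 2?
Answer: -4549 + 407*I*sqrt(187)/36 ≈ -4549.0 + 154.6*I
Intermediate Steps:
f(c) = 3/2 + c/18 (f(c) = 3/2 - c/(2*(-9)) = 3/2 - c*(-1)/(2*9) = 3/2 - (-1)*c/18 = 3/2 + c/18)
J = -407/18 (J = -21 - (3/2 + (1/18)*2) = -21 - (3/2 + 1/9) = -21 - 1*29/18 = -21 - 29/18 = -407/18 ≈ -22.611)
G(q) = -3 - 407*sqrt(q)/36 (G(q) = -3 + (-407*sqrt(q)/18)/2 = -3 - 407*sqrt(q)/36)
-4552 - G(-187) = -4552 - (-3 - 407*I*sqrt(187)/36) = -4552 + (3 + 407*I*sqrt(187)/36) = -4549 + 407*I*sqrt(187)/36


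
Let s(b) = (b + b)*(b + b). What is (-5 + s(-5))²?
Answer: 9025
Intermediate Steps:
s(b) = 4*b² (s(b) = (2*b)*(2*b) = 4*b²)
(-5 + s(-5))² = (-5 + 4*(-5)²)² = (-5 + 4*25)² = (-5 + 100)² = 95² = 9025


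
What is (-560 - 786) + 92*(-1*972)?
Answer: -90770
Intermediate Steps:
(-560 - 786) + 92*(-1*972) = -1346 + 92*(-972) = -1346 - 89424 = -90770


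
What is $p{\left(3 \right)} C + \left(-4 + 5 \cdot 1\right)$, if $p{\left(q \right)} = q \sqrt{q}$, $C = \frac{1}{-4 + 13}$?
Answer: $1 + \frac{\sqrt{3}}{3} \approx 1.5774$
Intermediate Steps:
$C = \frac{1}{9} \approx 0.11111$
$p{\left(q \right)} = q^{\frac{3}{2}}$
$p{\left(3 \right)} C + \left(-4 + 5 \cdot 1\right) = 3^{\frac{3}{2}} \cdot \frac{1}{9} + \left(-4 + 5 \cdot 1\right) = 3 \sqrt{3} \cdot \frac{1}{9} + \left(-4 + 5\right) = \frac{\sqrt{3}}{3} + 1 = 1 + \frac{\sqrt{3}}{3}$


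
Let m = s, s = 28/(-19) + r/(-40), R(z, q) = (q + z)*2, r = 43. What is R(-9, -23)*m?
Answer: 15496/95 ≈ 163.12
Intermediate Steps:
R(z, q) = 2*q + 2*z
s = -1937/760 (s = 28/(-19) + 43/(-40) = 28*(-1/19) + 43*(-1/40) = -28/19 - 43/40 = -1937/760 ≈ -2.5487)
m = -1937/760 ≈ -2.5487
R(-9, -23)*m = (2*(-23) + 2*(-9))*(-1937/760) = (-46 - 18)*(-1937/760) = -64*(-1937/760) = 15496/95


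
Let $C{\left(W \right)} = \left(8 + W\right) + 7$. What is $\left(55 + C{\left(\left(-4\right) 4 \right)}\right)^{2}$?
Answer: $2916$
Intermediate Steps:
$C{\left(W \right)} = 15 + W$
$\left(55 + C{\left(\left(-4\right) 4 \right)}\right)^{2} = \left(55 + \left(15 - 16\right)\right)^{2} = \left(55 - 1\right)^{2} = 54^{2} = 2916$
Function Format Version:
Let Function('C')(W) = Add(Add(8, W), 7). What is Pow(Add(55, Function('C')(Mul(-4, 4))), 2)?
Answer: 2916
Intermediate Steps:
Function('C')(W) = Add(15, W)
Pow(Add(55, Function('C')(Mul(-4, 4))), 2) = Pow(Add(55, Add(15, Mul(-4, 4))), 2) = Pow(Add(55, Add(15, -16)), 2) = Pow(Add(55, -1), 2) = Pow(54, 2) = 2916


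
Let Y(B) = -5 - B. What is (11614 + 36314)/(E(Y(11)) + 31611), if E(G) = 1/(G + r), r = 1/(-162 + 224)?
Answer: 47496648/31326439 ≈ 1.5162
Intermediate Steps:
r = 1/62 ≈ 0.016129
E(G) = 1/(1/62 + G) (E(G) = 1/(G + 1/62) = 1/(1/62 + G))
(11614 + 36314)/(E(Y(11)) + 31611) = (11614 + 36314)/(62/(1 + 62*(-5 - 1*11)) + 31611) = 47928/(62/(1 + 62*(-5 - 11)) + 31611) = 47928/(62/(1 + 62*(-16)) + 31611) = 47928/(62/(1 - 992) + 31611) = 47928/(62/(-991) + 31611) = 47928/(62*(-1/991) + 31611) = 47928/(-62/991 + 31611) = 47928/(31326439/991) = 47928*(991/31326439) = 47496648/31326439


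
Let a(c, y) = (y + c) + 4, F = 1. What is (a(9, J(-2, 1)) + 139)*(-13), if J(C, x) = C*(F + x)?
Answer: -1924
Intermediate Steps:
J(C, x) = C*(1 + x)
a(c, y) = 4 + c + y (a(c, y) = (c + y) + 4 = 4 + c + y)
(a(9, J(-2, 1)) + 139)*(-13) = ((4 + 9 - 2*(1 + 1)) + 139)*(-13) = ((4 + 9 - 2*2) + 139)*(-13) = ((4 + 9 - 4) + 139)*(-13) = (9 + 139)*(-13) = 148*(-13) = -1924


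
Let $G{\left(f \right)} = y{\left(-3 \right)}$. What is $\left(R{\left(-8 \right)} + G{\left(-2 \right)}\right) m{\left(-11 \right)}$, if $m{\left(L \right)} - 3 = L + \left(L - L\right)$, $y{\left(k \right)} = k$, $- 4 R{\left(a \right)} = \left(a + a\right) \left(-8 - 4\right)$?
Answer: $408$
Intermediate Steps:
$R{\left(a \right)} = 6 a$ ($R{\left(a \right)} = - \frac{\left(a + a\right) \left(-8 - 4\right)}{4} = - \frac{2 a \left(-12\right)}{4} = - \frac{\left(-24\right) a}{4} = 6 a$)
$G{\left(f \right)} = -3$
$m{\left(L \right)} = 3 + L$ ($m{\left(L \right)} = 3 + \left(L + \left(L - L\right)\right) = 3 + \left(L + 0\right) = 3 + L$)
$\left(R{\left(-8 \right)} + G{\left(-2 \right)}\right) m{\left(-11 \right)} = \left(6 \left(-8\right) - 3\right) \left(3 - 11\right) = \left(-48 - 3\right) \left(-8\right) = \left(-51\right) \left(-8\right) = 408$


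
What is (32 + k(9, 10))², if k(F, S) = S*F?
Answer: 14884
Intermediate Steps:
k(F, S) = F*S
(32 + k(9, 10))² = (32 + 9*10)² = (32 + 90)² = 122² = 14884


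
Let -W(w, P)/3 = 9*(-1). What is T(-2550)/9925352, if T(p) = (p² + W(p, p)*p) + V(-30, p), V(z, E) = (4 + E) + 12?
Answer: 1607779/2481338 ≈ 0.64795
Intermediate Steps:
V(z, E) = 16 + E
W(w, P) = 27 (W(w, P) = -27*(-1) = -3*(-9) = 27)
T(p) = 16 + p² + 28*p (T(p) = (p² + 27*p) + (16 + p) = 16 + p² + 28*p)
T(-2550)/9925352 = (16 + (-2550)² + 28*(-2550))/9925352 = (16 + 6502500 - 71400)*(1/9925352) = 6431116*(1/9925352) = 1607779/2481338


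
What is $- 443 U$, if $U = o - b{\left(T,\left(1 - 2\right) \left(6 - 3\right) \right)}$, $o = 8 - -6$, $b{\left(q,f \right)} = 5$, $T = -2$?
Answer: $-3987$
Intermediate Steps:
$o = 14$ ($o = 8 + 6 = 14$)
$U = 9$ ($U = 14 - 5 = 9$)
$- 443 U = \left(-443\right) 9 = -3987$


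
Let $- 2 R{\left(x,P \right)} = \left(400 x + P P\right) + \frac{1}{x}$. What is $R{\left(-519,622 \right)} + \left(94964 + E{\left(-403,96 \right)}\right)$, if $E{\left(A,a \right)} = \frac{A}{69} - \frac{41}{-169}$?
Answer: $\frac{21450123031}{4034706} \approx 5316.4$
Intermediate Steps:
$E{\left(A,a \right)} = \frac{41}{169} + \frac{A}{69}$ ($E{\left(A,a \right)} = A \frac{1}{69} - - \frac{41}{169} = \frac{A}{69} + \frac{41}{169} = \frac{41}{169} + \frac{A}{69}$)
$R{\left(x,P \right)} = - 200 x - \frac{P^{2}}{2} - \frac{1}{2 x}$ ($R{\left(x,P \right)} = - \frac{\left(400 x + P P\right) + \frac{1}{x}}{2} = - \frac{\left(400 x + P^{2}\right) + \frac{1}{x}}{2} = - \frac{\left(P^{2} + 400 x\right) + \frac{1}{x}}{2} = - \frac{P^{2} + \frac{1}{x} + 400 x}{2} = - 200 x - \frac{P^{2}}{2} - \frac{1}{2 x}$)
$R{\left(-519,622 \right)} + \left(94964 + E{\left(-403,96 \right)}\right) = \frac{-1 - - 519 \left(622^{2} + 400 \left(-519\right)\right)}{2 \left(-519\right)} + \left(94964 + \left(\frac{41}{169} + \frac{1}{69} \left(-403\right)\right)\right) = \frac{1}{2} \left(- \frac{1}{519}\right) \left(-1 - - 519 \left(386884 - 207600\right)\right) + \left(94964 + \left(\frac{41}{169} - \frac{403}{69}\right)\right) = \frac{1}{2} \left(- \frac{1}{519}\right) \left(-1 - \left(-519\right) 179284\right) + \left(94964 - \frac{65278}{11661}\right) = \frac{1}{2} \left(- \frac{1}{519}\right) \left(-1 + 93048396\right) + \frac{1107309926}{11661} = \frac{1}{2} \left(- \frac{1}{519}\right) 93048395 + \frac{1107309926}{11661} = - \frac{93048395}{1038} + \frac{1107309926}{11661} = \frac{21450123031}{4034706}$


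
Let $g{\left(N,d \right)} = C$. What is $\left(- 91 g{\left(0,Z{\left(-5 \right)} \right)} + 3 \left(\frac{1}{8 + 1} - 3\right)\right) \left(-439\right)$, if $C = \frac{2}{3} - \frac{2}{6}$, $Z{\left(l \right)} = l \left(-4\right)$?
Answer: $17121$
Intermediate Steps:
$Z{\left(l \right)} = - 4 l$
$C = \frac{1}{3}$ ($C = 2 \cdot \frac{1}{3} - \frac{1}{3} = \frac{2}{3} - \frac{1}{3} = \frac{1}{3} \approx 0.33333$)
$g{\left(N,d \right)} = \frac{1}{3}$
$\left(- 91 g{\left(0,Z{\left(-5 \right)} \right)} + 3 \left(\frac{1}{8 + 1} - 3\right)\right) \left(-439\right) = \left(\left(-91\right) \frac{1}{3} + 3 \left(\frac{1}{8 + 1} - 3\right)\right) \left(-439\right) = \left(- \frac{91}{3} + 3 \left(\frac{1}{9} - 3\right)\right) \left(-439\right) = \left(- \frac{91}{3} + 3 \left(- \frac{26}{9}\right)\right) \left(-439\right) = \left(- \frac{91}{3} - \frac{26}{3}\right) \left(-439\right) = \left(-39\right) \left(-439\right) = 17121$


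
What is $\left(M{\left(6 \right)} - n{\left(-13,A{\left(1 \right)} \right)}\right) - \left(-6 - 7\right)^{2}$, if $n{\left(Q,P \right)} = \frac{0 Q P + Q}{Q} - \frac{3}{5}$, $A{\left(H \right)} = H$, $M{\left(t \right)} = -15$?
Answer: $- \frac{922}{5} \approx -184.4$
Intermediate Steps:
$n{\left(Q,P \right)} = \frac{2}{5}$ ($n{\left(Q,P \right)} = \frac{0 P + Q}{Q} - \frac{3}{5} = \frac{0 + Q}{Q} - \frac{3}{5} = \frac{Q}{Q} - \frac{3}{5} = 1 - \frac{3}{5} = \frac{2}{5}$)
$\left(M{\left(6 \right)} - n{\left(-13,A{\left(1 \right)} \right)}\right) - \left(-6 - 7\right)^{2} = \left(-15 - \frac{2}{5}\right) - \left(-6 - 7\right)^{2} = \left(-15 - \frac{2}{5}\right) - \left(-13\right)^{2} = - \frac{77}{5} - 169 = - \frac{922}{5}$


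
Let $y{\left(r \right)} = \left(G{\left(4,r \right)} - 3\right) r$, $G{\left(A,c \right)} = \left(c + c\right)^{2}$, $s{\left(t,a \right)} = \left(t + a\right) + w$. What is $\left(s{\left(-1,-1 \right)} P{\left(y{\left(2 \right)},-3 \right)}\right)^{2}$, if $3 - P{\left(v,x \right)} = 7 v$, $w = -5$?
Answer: $1570009$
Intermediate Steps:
$s{\left(t,a \right)} = -5 + a + t$ ($s{\left(t,a \right)} = \left(t + a\right) - 5 = \left(a + t\right) - 5 = -5 + a + t$)
$G{\left(A,c \right)} = 4 c^{2}$ ($G{\left(A,c \right)} = \left(2 c\right)^{2} = 4 c^{2}$)
$y{\left(r \right)} = r \left(-3 + 4 r^{2}\right)$ ($y{\left(r \right)} = \left(4 r^{2} - 3\right) r = \left(-3 + 4 r^{2}\right) r = r \left(-3 + 4 r^{2}\right)$)
$P{\left(v,x \right)} = 3 - 7 v$
$\left(s{\left(-1,-1 \right)} P{\left(y{\left(2 \right)},-3 \right)}\right)^{2} = \left(\left(-5 - 1 - 1\right) \left(3 - 7 \cdot 2 \left(-3 + 4 \cdot 2^{2}\right)\right)\right)^{2} = \left(- 7 \left(3 - 7 \cdot 2 \left(-3 + 4 \cdot 4\right)\right)\right)^{2} = \left(- 7 \left(3 - 7 \cdot 2 \left(-3 + 16\right)\right)\right)^{2} = \left(- 7 \left(3 - 7 \cdot 2 \cdot 13\right)\right)^{2} = \left(- 7 \left(3 - 182\right)\right)^{2} = \left(\left(-7\right) \left(-179\right)\right)^{2} = 1253^{2} = 1570009$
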